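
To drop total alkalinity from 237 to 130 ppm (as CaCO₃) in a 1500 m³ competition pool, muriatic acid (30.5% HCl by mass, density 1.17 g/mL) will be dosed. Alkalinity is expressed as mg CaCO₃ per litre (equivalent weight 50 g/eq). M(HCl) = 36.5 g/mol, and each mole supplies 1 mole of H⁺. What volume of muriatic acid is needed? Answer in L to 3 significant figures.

Volume: 1500 m³ = 1,500,000 L.
Alkalinity to neutralize: (237 − 130) = 107 mg/L as CaCO₃ × 1,500,000 L = 160,500 g as CaCO₃.
Equivalents of H⁺ required: 160,500 ÷ 50 g/eq = 3210 eq = 3210 mol HCl.
Mass of HCl: 3210 × 36.5 = 117,200 g.
Mass of 30.5% solution: 117,200 / 0.305 = 384,100 g.
Volume: 384,100 g ÷ 1.17 g/mL = 328,300 mL.

328 L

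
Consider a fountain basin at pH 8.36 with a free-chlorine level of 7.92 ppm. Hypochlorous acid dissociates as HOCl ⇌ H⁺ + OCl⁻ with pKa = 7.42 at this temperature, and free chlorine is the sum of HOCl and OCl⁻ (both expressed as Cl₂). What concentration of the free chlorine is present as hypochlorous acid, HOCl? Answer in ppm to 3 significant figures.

0.816 ppm

[OCl⁻]/[HOCl] = 10^(pH − pKa) = 10^(8.36 − 7.42) = 10^0.94 = 8.71.
Fraction as HOCl = 1 / (1 + 8.71) = 0.103.
HOCl = 0.103 × 7.92 ppm = 0.8157 ppm.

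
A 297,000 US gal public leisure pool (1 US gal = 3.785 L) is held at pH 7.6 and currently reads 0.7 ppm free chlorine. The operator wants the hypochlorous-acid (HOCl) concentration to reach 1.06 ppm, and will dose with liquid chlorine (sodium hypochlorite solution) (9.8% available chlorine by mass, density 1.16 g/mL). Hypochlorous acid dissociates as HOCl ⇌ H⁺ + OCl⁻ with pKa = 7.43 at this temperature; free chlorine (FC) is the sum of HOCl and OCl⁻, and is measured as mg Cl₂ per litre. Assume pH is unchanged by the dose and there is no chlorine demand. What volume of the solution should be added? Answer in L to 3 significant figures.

19.1 L

Volume: 297,000 US gal × 3.785 L/gal = 1,124,145 L.
[OCl⁻]/[HOCl] = 10^(pH − pKa) = 10^(7.6 − 7.43) = 1.479; fraction as HOCl = 1/(1 + 1.479) = 0.4034.
Free chlorine required for 1.06 ppm HOCl: 1.06 / 0.4034 = 2.628 ppm.
FC to add: 2.628 − 0.7 = 1.928 mg/L as Cl₂.
Cl₂ equivalent: 1.928 mg/L × 1,124,145 L = 2167 g.
Product at 9.8% available Cl: 2167 / 0.098 = 22,110 g.
Volume: 22,110 g ÷ 1.16 g/mL = 19,060 mL.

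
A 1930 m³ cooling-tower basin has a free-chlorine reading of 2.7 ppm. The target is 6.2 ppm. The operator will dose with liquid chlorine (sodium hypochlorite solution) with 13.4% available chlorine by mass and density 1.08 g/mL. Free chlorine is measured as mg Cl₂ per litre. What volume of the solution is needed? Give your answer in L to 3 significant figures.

46.7 L

Volume: 1930 m³ = 1,930,000 L.
Chlorine deficit: 6.2 − 2.7 = 3.5 ppm = 3.5 mg/L as Cl₂.
Cl₂ equivalent needed: 3.5 mg/L × 1,930,000 L = 6,755,000 mg = 6755 g.
Product at 13.4% available chlorine: 6755 / 0.134 = 50,410 g.
Volume at density 1.08 g/mL: 50,410 g ÷ 1.08 g/mL = 46,680 mL.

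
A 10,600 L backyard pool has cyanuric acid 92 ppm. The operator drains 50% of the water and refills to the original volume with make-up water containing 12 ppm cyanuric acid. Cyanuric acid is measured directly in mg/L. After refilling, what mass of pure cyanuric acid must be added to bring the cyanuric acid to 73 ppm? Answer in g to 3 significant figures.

After draining 50% and refilling: 92 × 0.50 + 12 × 0.50 = 52 ppm.
Deficit to target: 73 − 52 = 21 mg/L.
Mass: 21 mg/L × 10,600 L = 222.6 g cyanuric acid.

223 g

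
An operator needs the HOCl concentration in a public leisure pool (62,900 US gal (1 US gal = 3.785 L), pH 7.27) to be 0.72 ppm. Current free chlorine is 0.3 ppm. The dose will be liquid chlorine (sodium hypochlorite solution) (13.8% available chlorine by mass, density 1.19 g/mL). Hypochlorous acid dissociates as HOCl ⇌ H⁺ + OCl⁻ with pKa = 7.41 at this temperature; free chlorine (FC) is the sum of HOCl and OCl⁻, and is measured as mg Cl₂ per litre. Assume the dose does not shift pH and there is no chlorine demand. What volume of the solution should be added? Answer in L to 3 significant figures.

Volume: 62,900 US gal × 3.785 L/gal = 238,076 L.
[OCl⁻]/[HOCl] = 10^(pH − pKa) = 10^(7.27 − 7.41) = 0.7244; fraction as HOCl = 1/(1 + 0.7244) = 0.5799.
Free chlorine required for 0.72 ppm HOCl: 0.72 / 0.5799 = 1.242 ppm.
FC to add: 1.242 − 0.3 = 0.9416 mg/L as Cl₂.
Cl₂ equivalent: 0.9416 mg/L × 238,076 L = 224.2 g.
Product at 13.8% available Cl: 224.2 / 0.138 = 1624 g.
Volume: 1624 g ÷ 1.19 g/mL = 1365 mL.

1.37 L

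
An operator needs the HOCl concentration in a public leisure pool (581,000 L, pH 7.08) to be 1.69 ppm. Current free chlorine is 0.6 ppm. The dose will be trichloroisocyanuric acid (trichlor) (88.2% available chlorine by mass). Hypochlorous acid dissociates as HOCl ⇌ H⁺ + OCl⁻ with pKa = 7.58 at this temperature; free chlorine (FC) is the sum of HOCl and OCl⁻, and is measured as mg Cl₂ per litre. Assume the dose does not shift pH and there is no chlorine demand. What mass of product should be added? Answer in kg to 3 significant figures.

1.07 kg

[OCl⁻]/[HOCl] = 10^(pH − pKa) = 10^(7.08 − 7.58) = 0.3162; fraction as HOCl = 1/(1 + 0.3162) = 0.7597.
Free chlorine required for 1.69 ppm HOCl: 1.69 / 0.7597 = 2.224 ppm.
FC to add: 2.224 − 0.6 = 1.624 mg/L as Cl₂.
Cl₂ equivalent: 1.624 mg/L × 581,000 L = 943.8 g.
Product at 88.2% available Cl: 943.8 / 0.882 = 1070 g.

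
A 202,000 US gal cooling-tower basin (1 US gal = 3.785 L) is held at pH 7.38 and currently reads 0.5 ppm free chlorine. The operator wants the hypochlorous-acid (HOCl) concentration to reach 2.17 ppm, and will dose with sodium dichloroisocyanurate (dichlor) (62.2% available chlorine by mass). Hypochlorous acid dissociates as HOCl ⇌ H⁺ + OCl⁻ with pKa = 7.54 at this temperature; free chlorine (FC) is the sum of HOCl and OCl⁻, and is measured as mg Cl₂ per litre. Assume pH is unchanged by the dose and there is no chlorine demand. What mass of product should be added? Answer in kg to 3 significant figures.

3.90 kg

Volume: 202,000 US gal × 3.785 L/gal = 764,570 L.
[OCl⁻]/[HOCl] = 10^(pH − pKa) = 10^(7.38 − 7.54) = 0.6918; fraction as HOCl = 1/(1 + 0.6918) = 0.5911.
Free chlorine required for 2.17 ppm HOCl: 2.17 / 0.5911 = 3.671 ppm.
FC to add: 3.671 − 0.5 = 3.171 mg/L as Cl₂.
Cl₂ equivalent: 3.171 mg/L × 764,570 L = 2425 g.
Product at 62.2% available Cl: 2425 / 0.622 = 3898 g.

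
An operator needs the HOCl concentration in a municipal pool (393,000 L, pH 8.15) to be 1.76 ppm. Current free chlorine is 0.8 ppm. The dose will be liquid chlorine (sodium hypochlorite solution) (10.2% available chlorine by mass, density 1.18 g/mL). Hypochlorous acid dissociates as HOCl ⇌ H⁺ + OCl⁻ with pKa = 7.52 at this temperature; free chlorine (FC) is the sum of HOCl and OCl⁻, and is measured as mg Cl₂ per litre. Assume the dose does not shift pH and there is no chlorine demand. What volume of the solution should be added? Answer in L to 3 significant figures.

[OCl⁻]/[HOCl] = 10^(pH − pKa) = 10^(8.15 − 7.52) = 4.266; fraction as HOCl = 1/(1 + 4.266) = 0.1899.
Free chlorine required for 1.76 ppm HOCl: 1.76 / 0.1899 = 9.268 ppm.
FC to add: 9.268 − 0.8 = 8.468 mg/L as Cl₂.
Cl₂ equivalent: 8.468 mg/L × 393,000 L = 3328 g.
Product at 10.2% available Cl: 3328 / 0.102 = 32,630 g.
Volume: 32,630 g ÷ 1.18 g/mL = 27,650 mL.

27.6 L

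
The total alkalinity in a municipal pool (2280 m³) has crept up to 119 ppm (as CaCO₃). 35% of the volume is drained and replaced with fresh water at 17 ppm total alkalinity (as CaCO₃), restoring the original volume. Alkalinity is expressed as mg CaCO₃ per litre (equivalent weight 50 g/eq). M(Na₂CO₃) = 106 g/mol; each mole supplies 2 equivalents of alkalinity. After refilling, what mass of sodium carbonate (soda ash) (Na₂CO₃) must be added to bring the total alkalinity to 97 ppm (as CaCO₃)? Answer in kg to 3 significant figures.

33.1 kg

Volume: 2280 m³ = 2,280,000 L.
After draining 35% and refilling: 119 × 0.65 + 17 × 0.35 = 83.3 ppm.
Deficit to target: 97 − 83.3 = 13.7 mg/L.
As CaCO₃: 13.7 mg/L × 2,280,000 L = 31,240 g; ÷ 50 g/eq ÷ 2 = 312.4 mol Na₂CO₃.
Mass: 312.4 × 106 = 33,110 g.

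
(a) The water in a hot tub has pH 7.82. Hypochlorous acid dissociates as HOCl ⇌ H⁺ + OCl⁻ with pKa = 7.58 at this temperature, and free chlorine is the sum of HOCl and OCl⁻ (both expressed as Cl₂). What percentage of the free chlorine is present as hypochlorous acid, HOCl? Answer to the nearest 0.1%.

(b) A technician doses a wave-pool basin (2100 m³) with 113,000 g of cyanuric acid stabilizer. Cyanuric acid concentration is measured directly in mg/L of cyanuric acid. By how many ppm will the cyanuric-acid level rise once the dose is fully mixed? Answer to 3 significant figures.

(a) 36.5%; (b) 53.8 ppm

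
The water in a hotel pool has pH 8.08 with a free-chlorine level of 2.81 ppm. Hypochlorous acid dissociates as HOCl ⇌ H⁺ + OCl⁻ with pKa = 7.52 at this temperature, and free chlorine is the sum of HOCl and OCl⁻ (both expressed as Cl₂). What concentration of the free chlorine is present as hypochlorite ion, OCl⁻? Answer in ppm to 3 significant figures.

[OCl⁻]/[HOCl] = 10^(pH − pKa) = 10^(8.08 − 7.52) = 10^0.56 = 3.631.
Fraction as HOCl = 1 / (1 + 3.631) = 0.2159.
OCl⁻ = (1 − 0.2159) × 2.81 ppm = 2.203 ppm.

2.20 ppm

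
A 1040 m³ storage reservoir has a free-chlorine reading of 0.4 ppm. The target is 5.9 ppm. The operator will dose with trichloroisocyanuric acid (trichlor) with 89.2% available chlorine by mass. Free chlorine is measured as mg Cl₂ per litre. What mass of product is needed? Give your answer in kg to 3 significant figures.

6.41 kg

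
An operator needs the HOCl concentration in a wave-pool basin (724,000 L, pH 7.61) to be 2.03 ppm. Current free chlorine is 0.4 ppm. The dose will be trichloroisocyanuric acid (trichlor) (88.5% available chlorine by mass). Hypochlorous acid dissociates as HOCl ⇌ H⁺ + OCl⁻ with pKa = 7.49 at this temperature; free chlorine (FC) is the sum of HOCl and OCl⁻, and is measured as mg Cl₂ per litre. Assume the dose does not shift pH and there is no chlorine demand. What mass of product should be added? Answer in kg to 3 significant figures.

3.52 kg

[OCl⁻]/[HOCl] = 10^(pH − pKa) = 10^(7.61 − 7.49) = 1.318; fraction as HOCl = 1/(1 + 1.318) = 0.4314.
Free chlorine required for 2.03 ppm HOCl: 2.03 / 0.4314 = 4.706 ppm.
FC to add: 4.706 − 0.4 = 4.306 mg/L as Cl₂.
Cl₂ equivalent: 4.306 mg/L × 724,000 L = 3118 g.
Product at 88.5% available Cl: 3118 / 0.885 = 3523 g.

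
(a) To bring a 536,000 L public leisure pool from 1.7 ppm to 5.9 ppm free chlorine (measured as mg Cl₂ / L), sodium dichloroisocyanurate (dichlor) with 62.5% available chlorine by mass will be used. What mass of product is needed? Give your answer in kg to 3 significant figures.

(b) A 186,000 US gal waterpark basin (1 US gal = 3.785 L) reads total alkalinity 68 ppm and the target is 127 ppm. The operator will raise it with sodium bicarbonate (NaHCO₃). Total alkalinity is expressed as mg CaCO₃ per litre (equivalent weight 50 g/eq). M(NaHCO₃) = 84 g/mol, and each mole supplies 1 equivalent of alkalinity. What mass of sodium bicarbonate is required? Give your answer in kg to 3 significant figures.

(a) 3.60 kg; (b) 69.8 kg

(a) Chlorine deficit: 5.9 − 1.7 = 4.2 ppm = 4.2 mg/L as Cl₂.
(a) Cl₂ equivalent needed: 4.2 mg/L × 536,000 L = 2,251,000 mg = 2251 g.
(a) Product at 62.5% available chlorine: 2251 / 0.625 = 3602 g.

(b) Volume: 186,000 US gal × 3.785 L/gal = 704,010 L.
(b) Alkalinity to add: (127 − 68) = 59 mg/L as CaCO₃ × 704,010 L = 41,540 g as CaCO₃.
(b) Equivalents: 41,540 g ÷ 50 g/eq = 830.7 eq.
(b) NaHCO₃ supplies 1 eq per mole → 830.7 mol.
(b) Mass: 830.7 mol × 84 g/mol = 69,780 g.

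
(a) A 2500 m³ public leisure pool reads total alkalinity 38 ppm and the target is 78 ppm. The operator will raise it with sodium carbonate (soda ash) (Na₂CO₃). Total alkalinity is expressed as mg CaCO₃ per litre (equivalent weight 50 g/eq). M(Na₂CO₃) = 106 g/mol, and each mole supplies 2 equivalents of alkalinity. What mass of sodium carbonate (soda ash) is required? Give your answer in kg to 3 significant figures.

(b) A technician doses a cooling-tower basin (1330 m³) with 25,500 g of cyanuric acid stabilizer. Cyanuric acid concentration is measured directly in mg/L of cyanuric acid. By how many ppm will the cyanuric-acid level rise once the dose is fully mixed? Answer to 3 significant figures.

(a) Volume: 2500 m³ = 2,500,000 L.
(a) Alkalinity to add: (78 − 38) = 40 mg/L as CaCO₃ × 2,500,000 L = 100,000 g as CaCO₃.
(a) Equivalents: 100,000 g ÷ 50 g/eq = 2000 eq.
(a) Each mole of Na₂CO₃ supplies 2 eq, so 2000 / 2 = 1000 mol.
(a) Mass: 1000 mol × 106 g/mol = 106,000 g.

(b) Volume: 1330 m³ = 1,330,000 L.
(b) Rise: 25,500 g / 1,330,000 L × 1000 = 19.17 mg/L.

(a) 106 kg; (b) 19.2 ppm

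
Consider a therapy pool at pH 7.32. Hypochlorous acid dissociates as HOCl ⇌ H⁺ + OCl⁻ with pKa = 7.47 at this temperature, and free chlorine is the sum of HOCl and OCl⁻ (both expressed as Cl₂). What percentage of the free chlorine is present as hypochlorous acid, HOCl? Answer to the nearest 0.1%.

58.5%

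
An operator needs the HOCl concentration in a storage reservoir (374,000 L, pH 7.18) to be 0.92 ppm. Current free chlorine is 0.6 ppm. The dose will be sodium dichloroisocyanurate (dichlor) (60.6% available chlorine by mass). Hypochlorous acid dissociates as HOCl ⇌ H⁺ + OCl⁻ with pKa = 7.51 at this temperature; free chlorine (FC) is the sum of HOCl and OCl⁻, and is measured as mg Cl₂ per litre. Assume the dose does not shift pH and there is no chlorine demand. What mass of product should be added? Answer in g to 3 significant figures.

[OCl⁻]/[HOCl] = 10^(pH − pKa) = 10^(7.18 − 7.51) = 0.4677; fraction as HOCl = 1/(1 + 0.4677) = 0.6813.
Free chlorine required for 0.92 ppm HOCl: 0.92 / 0.6813 = 1.35 ppm.
FC to add: 1.35 − 0.6 = 0.7503 mg/L as Cl₂.
Cl₂ equivalent: 0.7503 mg/L × 374,000 L = 280.6 g.
Product at 60.6% available Cl: 280.6 / 0.606 = 463.1 g.

463 g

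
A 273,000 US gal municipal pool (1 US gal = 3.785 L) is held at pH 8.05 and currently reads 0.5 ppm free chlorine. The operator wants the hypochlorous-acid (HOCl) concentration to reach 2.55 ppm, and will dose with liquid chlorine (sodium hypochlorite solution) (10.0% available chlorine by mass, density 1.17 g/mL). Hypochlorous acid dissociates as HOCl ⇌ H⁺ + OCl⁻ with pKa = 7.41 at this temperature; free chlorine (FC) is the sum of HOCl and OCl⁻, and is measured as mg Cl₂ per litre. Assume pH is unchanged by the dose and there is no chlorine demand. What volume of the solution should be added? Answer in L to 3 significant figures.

Volume: 273,000 US gal × 3.785 L/gal = 1,033,305 L.
[OCl⁻]/[HOCl] = 10^(pH − pKa) = 10^(8.05 − 7.41) = 4.365; fraction as HOCl = 1/(1 + 4.365) = 0.1864.
Free chlorine required for 2.55 ppm HOCl: 2.55 / 0.1864 = 13.68 ppm.
FC to add: 13.68 − 0.5 = 13.18 mg/L as Cl₂.
Cl₂ equivalent: 13.18 mg/L × 1,033,305 L = 13,620 g.
Product at 10.0% available Cl: 13,620 / 0.1 = 136,200 g.
Volume: 136,200 g ÷ 1.17 g/mL = 116,400 mL.

116 L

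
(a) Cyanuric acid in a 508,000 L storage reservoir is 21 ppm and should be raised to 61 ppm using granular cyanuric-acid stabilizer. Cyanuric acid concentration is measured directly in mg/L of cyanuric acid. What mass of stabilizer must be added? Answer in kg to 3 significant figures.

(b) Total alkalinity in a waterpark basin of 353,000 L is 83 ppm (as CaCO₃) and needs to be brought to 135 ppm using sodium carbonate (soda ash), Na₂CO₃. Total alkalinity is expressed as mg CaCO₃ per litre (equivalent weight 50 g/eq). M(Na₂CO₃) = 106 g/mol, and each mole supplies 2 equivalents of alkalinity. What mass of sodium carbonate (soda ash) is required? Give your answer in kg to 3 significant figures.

(a) 20.3 kg; (b) 19.5 kg

(a) CYA to add: (61 − 21) = 40 mg/L × 508,000 L = 20,320 g cyanuric acid.

(b) Alkalinity to add: (135 − 83) = 52 mg/L as CaCO₃ × 353,000 L = 18,360 g as CaCO₃.
(b) Equivalents: 18,360 g ÷ 50 g/eq = 367.1 eq.
(b) Each mole of Na₂CO₃ supplies 2 eq, so 367.1 / 2 = 183.6 mol.
(b) Mass: 183.6 mol × 106 g/mol = 19,460 g.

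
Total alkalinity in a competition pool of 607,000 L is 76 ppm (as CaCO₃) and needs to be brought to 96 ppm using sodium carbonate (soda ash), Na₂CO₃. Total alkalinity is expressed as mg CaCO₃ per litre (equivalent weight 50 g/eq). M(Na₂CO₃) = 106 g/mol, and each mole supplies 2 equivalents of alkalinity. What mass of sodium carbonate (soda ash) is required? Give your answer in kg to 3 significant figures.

12.9 kg

Alkalinity to add: (96 − 76) = 20 mg/L as CaCO₃ × 607,000 L = 12,140 g as CaCO₃.
Equivalents: 12,140 g ÷ 50 g/eq = 242.8 eq.
Each mole of Na₂CO₃ supplies 2 eq, so 242.8 / 2 = 121.4 mol.
Mass: 121.4 mol × 106 g/mol = 12,870 g.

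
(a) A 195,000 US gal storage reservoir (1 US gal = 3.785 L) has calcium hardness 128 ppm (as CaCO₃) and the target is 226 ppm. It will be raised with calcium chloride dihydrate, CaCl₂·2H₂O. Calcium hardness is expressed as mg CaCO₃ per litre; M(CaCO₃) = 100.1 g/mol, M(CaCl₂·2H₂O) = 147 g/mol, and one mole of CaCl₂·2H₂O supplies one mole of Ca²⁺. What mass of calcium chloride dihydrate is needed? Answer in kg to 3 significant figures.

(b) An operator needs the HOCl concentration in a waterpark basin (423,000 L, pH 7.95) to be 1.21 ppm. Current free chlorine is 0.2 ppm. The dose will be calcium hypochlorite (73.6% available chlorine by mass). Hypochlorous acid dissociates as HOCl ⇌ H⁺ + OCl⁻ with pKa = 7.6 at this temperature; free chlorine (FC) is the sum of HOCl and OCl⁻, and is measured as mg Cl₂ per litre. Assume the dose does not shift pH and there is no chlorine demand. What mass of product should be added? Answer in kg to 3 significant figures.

(a) Volume: 195,000 US gal × 3.785 L/gal = 738,075 L.
(a) Hardness to add: (226 − 128) = 98 mg/L as CaCO₃ × 738,075 L = 72,330 g as CaCO₃.
(a) Moles of Ca²⁺ (1 mol Ca²⁺ ≡ 1 mol CaCO₃): 72,330 / 100.1 g/mol = 722.6 mol.
(a) Mass of CaCl₂·2H₂O: 722.6 × 147 = 106,200 g.

(b) [OCl⁻]/[HOCl] = 10^(pH − pKa) = 10^(7.95 − 7.6) = 2.239; fraction as HOCl = 1/(1 + 2.239) = 0.3088.
(b) Free chlorine required for 1.21 ppm HOCl: 1.21 / 0.3088 = 3.919 ppm.
(b) FC to add: 3.919 − 0.2 = 3.719 mg/L as Cl₂.
(b) Cl₂ equivalent: 3.719 mg/L × 423,000 L = 1573 g.
(b) Product at 73.6% available Cl: 1573 / 0.736 = 2137 g.

(a) 106 kg; (b) 2.14 kg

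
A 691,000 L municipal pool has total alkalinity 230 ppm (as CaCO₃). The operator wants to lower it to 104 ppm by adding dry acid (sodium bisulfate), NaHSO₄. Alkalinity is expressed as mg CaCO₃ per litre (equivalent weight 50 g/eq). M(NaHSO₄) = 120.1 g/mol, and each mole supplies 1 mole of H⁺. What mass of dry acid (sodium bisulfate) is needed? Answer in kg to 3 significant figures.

Alkalinity to neutralize: (230 − 104) = 126 mg/L as CaCO₃ × 691,000 L = 87,070 g as CaCO₃.
Equivalents of H⁺ required: 87,070 ÷ 50 g/eq = 1741 eq = 1741 mol NaHSO₄.
Mass of NaHSO₄: 1741 × 120.1 = 209,100 g.

209 kg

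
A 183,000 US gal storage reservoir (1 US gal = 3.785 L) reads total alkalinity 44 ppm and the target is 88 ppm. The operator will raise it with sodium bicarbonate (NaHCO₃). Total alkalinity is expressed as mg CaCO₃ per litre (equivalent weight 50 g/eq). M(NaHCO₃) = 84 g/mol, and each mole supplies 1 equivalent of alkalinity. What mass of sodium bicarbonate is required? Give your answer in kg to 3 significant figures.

Volume: 183,000 US gal × 3.785 L/gal = 692,655 L.
Alkalinity to add: (88 − 44) = 44 mg/L as CaCO₃ × 692,655 L = 30,480 g as CaCO₃.
Equivalents: 30,480 g ÷ 50 g/eq = 609.5 eq.
NaHCO₃ supplies 1 eq per mole → 609.5 mol.
Mass: 609.5 mol × 84 g/mol = 51,200 g.

51.2 kg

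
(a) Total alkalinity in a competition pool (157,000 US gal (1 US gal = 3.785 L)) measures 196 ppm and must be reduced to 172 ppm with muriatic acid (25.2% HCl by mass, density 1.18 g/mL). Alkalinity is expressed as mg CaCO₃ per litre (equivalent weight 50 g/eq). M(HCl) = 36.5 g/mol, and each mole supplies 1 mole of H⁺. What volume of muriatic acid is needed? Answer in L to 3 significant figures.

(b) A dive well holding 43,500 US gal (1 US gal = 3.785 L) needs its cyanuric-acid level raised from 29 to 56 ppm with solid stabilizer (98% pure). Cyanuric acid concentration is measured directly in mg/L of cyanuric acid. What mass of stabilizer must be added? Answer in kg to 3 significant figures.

(a) Volume: 157,000 US gal × 3.785 L/gal = 594,245 L.
(a) Alkalinity to neutralize: (196 − 172) = 24 mg/L as CaCO₃ × 594,245 L = 14,260 g as CaCO₃.
(a) Equivalents of H⁺ required: 14,260 ÷ 50 g/eq = 285.2 eq = 285.2 mol HCl.
(a) Mass of HCl: 285.2 × 36.5 = 10,410 g.
(a) Mass of 25.2% solution: 10,410 / 0.252 = 41,310 g.
(a) Volume: 41,310 g ÷ 1.18 g/mL = 35,010 mL.

(b) Volume: 43,500 US gal × 3.785 L/gal = 164,648 L.
(b) CYA to add: (56 − 29) = 27 mg/L × 164,648 L = 4445 g cyanuric acid.
(b) At 98% purity: 4445 / 0.98 = 4536 g product.

(a) 35.0 L; (b) 4.54 kg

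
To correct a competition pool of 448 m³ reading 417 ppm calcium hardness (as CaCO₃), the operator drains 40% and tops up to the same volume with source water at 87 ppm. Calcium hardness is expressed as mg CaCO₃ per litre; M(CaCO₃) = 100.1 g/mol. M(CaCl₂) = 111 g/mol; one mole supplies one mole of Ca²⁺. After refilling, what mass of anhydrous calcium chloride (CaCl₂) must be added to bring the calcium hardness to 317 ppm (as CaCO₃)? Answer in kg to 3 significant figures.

Volume: 448 m³ = 448,000 L.
After draining 40% and refilling: 417 × 0.60 + 87 × 0.40 = 285 ppm.
Deficit to target: 317 − 285 = 32 mg/L.
As CaCO₃: 32 mg/L × 448,000 L = 14,340 g; ÷ 100.1 = 143.2 mol Ca²⁺.
Mass: 143.2 × 111 = 15,900 g.

15.9 kg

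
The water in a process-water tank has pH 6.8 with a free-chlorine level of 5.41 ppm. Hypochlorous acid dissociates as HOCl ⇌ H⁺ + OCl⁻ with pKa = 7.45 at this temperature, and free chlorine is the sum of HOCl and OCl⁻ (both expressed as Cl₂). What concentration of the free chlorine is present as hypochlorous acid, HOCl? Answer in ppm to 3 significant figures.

[OCl⁻]/[HOCl] = 10^(pH − pKa) = 10^(6.8 − 7.45) = 10^-0.65 = 0.2239.
Fraction as HOCl = 1 / (1 + 0.2239) = 0.8171.
HOCl = 0.8171 × 5.41 ppm = 4.42 ppm.

4.42 ppm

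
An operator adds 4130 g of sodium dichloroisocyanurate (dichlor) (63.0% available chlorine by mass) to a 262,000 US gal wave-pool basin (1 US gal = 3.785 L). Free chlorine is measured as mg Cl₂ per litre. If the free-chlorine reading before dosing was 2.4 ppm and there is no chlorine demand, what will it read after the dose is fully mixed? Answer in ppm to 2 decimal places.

Volume: 262,000 US gal × 3.785 L/gal = 991,670 L.
Available chlorine delivered: 4130 g × 0.63 = 2602 g as Cl₂.
Concentration rise: 2602 g / 991,670 L = 2.624 mg/L = 2.62 ppm.
Final FC: 2.4 + 2.62 = 5.02 ppm.

5.02 ppm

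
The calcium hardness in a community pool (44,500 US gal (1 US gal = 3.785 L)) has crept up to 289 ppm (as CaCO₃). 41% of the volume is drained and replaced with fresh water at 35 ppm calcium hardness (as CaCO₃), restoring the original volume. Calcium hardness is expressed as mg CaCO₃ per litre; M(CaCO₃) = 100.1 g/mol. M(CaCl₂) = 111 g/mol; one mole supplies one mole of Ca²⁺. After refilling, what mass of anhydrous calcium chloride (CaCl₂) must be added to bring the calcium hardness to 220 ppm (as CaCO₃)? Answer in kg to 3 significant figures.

Volume: 44,500 US gal × 3.785 L/gal = 168,432 L.
After draining 41% and refilling: 289 × 0.59 + 35 × 0.41 = 184.86 ppm.
Deficit to target: 220 − 184.86 = 35.14 mg/L.
As CaCO₃: 35.14 mg/L × 168,432 L = 5919 g; ÷ 100.1 = 59.13 mol Ca²⁺.
Mass: 59.13 × 111 = 6563 g.

6.56 kg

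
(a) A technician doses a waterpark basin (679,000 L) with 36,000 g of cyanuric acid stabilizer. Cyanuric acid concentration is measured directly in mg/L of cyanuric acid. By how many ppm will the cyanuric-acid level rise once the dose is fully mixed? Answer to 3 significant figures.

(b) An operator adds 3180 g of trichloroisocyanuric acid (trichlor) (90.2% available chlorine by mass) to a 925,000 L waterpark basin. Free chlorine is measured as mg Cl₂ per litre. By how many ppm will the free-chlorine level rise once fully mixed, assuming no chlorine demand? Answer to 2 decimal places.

(a) Rise: 36,000 g / 679,000 L × 1000 = 53.02 mg/L.

(b) Available chlorine delivered: 3180 g × 0.902 = 2868 g as Cl₂.
(b) Concentration rise: 2868 g / 925,000 L = 3.101 mg/L = 3.10 ppm.

(a) 53.0 ppm; (b) 3.10 ppm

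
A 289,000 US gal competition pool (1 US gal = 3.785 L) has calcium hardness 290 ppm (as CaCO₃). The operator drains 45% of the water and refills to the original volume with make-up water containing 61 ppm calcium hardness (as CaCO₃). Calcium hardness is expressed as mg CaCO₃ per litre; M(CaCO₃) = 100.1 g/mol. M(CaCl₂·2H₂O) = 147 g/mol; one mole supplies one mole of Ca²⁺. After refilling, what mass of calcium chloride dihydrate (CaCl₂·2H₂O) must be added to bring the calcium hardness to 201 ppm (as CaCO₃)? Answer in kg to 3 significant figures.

Volume: 289,000 US gal × 3.785 L/gal = 1,093,865 L.
After draining 45% and refilling: 290 × 0.55 + 61 × 0.45 = 186.95 ppm.
Deficit to target: 201 − 186.95 = 14.05 mg/L.
As CaCO₃: 14.05 mg/L × 1,093,865 L = 15,370 g; ÷ 100.1 = 153.5 mol Ca²⁺.
Mass: 153.5 × 147 = 22,570 g.

22.6 kg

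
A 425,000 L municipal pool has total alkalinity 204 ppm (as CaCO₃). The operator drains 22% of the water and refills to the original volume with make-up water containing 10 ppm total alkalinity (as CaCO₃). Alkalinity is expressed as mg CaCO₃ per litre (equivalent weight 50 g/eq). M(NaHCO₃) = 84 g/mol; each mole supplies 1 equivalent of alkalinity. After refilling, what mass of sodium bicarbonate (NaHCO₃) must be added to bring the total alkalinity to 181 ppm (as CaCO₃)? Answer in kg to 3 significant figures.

After draining 22% and refilling: 204 × 0.78 + 10 × 0.22 = 161.32 ppm.
Deficit to target: 181 − 161.32 = 19.68 mg/L.
As CaCO₃: 19.68 mg/L × 425,000 L = 8364 g; ÷ 50 g/eq ÷ 1 = 167.3 mol NaHCO₃.
Mass: 167.3 × 84 = 14,050 g.

14.1 kg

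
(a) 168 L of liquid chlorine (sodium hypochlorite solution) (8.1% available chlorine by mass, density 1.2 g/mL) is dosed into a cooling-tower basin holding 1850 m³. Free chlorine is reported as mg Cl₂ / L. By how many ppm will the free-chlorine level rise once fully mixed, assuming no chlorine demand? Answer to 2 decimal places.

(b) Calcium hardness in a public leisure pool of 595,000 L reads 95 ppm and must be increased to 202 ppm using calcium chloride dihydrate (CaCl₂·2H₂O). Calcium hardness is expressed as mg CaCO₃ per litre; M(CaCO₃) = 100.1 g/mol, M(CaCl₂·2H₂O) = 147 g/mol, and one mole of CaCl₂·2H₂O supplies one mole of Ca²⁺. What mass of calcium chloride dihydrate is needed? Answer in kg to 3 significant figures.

(a) 8.83 ppm; (b) 93.5 kg

(a) Volume: 1850 m³ = 1,850,000 L.
(a) Mass of solution: 168 L × 1000 mL/L × 1.2 g/mL = 201,600 g.
(a) Available chlorine delivered: 201,600 g × 0.081 = 16,330 g as Cl₂.
(a) Concentration rise: 16,330 g / 1,850,000 L = 8.827 mg/L = 8.83 ppm.

(b) Hardness to add: (202 − 95) = 107 mg/L as CaCO₃ × 595,000 L = 63,660 g as CaCO₃.
(b) Moles of Ca²⁺ (1 mol Ca²⁺ ≡ 1 mol CaCO₃): 63,660 / 100.1 g/mol = 636 mol.
(b) Mass of CaCl₂·2H₂O: 636 × 147 = 93,490 g.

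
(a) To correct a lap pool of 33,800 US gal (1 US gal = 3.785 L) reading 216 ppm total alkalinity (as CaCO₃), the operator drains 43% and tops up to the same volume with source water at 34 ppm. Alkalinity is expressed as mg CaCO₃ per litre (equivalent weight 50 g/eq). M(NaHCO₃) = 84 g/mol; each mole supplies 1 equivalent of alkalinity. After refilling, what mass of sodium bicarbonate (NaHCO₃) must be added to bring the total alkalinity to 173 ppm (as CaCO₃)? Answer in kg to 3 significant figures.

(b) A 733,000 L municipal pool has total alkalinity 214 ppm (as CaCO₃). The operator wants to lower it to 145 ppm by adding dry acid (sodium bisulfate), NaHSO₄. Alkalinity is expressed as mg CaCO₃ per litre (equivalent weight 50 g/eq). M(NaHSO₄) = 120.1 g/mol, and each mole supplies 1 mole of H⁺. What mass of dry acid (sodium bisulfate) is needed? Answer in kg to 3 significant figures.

(a) Volume: 33,800 US gal × 3.785 L/gal = 127,933 L.
(a) After draining 43% and refilling: 216 × 0.57 + 34 × 0.43 = 137.74 ppm.
(a) Deficit to target: 173 − 137.74 = 35.26 mg/L.
(a) As CaCO₃: 35.26 mg/L × 127,933 L = 4511 g; ÷ 50 g/eq ÷ 1 = 90.22 mol NaHCO₃.
(a) Mass: 90.22 × 84 = 7578 g.

(b) Alkalinity to neutralize: (214 − 145) = 69 mg/L as CaCO₃ × 733,000 L = 50,580 g as CaCO₃.
(b) Equivalents of H⁺ required: 50,580 ÷ 50 g/eq = 1012 eq = 1012 mol NaHSO₄.
(b) Mass of NaHSO₄: 1012 × 120.1 = 121,500 g.

(a) 7.58 kg; (b) 121 kg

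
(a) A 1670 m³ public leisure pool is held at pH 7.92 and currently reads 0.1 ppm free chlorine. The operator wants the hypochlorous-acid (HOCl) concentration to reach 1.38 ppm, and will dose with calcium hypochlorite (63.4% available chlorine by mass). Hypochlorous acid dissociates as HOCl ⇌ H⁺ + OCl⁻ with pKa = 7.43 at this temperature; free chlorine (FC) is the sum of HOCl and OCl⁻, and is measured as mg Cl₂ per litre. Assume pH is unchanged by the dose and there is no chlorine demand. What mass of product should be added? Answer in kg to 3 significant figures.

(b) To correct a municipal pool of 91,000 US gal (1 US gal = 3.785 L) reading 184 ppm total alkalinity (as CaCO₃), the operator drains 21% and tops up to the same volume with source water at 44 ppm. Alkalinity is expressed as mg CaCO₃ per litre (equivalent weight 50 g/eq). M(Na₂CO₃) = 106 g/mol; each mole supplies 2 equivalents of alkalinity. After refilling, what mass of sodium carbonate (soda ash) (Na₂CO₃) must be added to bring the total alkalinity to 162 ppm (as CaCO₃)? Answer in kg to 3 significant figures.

(a) 14.6 kg; (b) 2.70 kg

(a) Volume: 1670 m³ = 1,670,000 L.
(a) [OCl⁻]/[HOCl] = 10^(pH − pKa) = 10^(7.92 − 7.43) = 3.09; fraction as HOCl = 1/(1 + 3.09) = 0.2445.
(a) Free chlorine required for 1.38 ppm HOCl: 1.38 / 0.2445 = 5.645 ppm.
(a) FC to add: 5.645 − 0.1 = 5.545 mg/L as Cl₂.
(a) Cl₂ equivalent: 5.545 mg/L × 1,670,000 L = 9259 g.
(a) Product at 63.4% available Cl: 9259 / 0.634 = 14,600 g.

(b) Volume: 91,000 US gal × 3.785 L/gal = 344,435 L.
(b) After draining 21% and refilling: 184 × 0.79 + 44 × 0.21 = 154.6 ppm.
(b) Deficit to target: 162 − 154.6 = 7.4 mg/L.
(b) As CaCO₃: 7.4 mg/L × 344,435 L = 2549 g; ÷ 50 g/eq ÷ 2 = 25.49 mol Na₂CO₃.
(b) Mass: 25.49 × 106 = 2702 g.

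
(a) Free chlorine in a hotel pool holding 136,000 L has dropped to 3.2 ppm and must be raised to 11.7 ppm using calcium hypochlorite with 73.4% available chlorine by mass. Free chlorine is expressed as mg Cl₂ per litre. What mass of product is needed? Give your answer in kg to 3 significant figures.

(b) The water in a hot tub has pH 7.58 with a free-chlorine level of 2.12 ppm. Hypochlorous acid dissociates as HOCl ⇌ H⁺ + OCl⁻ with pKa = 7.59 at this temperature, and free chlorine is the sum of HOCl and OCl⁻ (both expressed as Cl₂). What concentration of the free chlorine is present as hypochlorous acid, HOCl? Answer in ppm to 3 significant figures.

(a) 1.57 kg; (b) 1.07 ppm

(a) Chlorine deficit: 11.7 − 3.2 = 8.5 ppm = 8.5 mg/L as Cl₂.
(a) Cl₂ equivalent needed: 8.5 mg/L × 136,000 L = 1,156,000 mg = 1156 g.
(a) Product at 73.4% available chlorine: 1156 / 0.734 = 1575 g.

(b) [OCl⁻]/[HOCl] = 10^(pH − pKa) = 10^(7.58 − 7.59) = 10^-0.01 = 0.9772.
(b) Fraction as HOCl = 1 / (1 + 0.9772) = 0.5058.
(b) HOCl = 0.5058 × 2.12 ppm = 1.072 ppm.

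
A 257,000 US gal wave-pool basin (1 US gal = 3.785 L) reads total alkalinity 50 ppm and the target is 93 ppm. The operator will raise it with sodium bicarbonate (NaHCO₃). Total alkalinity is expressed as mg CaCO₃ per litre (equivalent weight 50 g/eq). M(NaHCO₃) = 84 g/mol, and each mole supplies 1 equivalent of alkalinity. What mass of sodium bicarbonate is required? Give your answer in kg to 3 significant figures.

Volume: 257,000 US gal × 3.785 L/gal = 972,745 L.
Alkalinity to add: (93 − 50) = 43 mg/L as CaCO₃ × 972,745 L = 41,830 g as CaCO₃.
Equivalents: 41,830 g ÷ 50 g/eq = 836.6 eq.
NaHCO₃ supplies 1 eq per mole → 836.6 mol.
Mass: 836.6 mol × 84 g/mol = 70,270 g.

70.3 kg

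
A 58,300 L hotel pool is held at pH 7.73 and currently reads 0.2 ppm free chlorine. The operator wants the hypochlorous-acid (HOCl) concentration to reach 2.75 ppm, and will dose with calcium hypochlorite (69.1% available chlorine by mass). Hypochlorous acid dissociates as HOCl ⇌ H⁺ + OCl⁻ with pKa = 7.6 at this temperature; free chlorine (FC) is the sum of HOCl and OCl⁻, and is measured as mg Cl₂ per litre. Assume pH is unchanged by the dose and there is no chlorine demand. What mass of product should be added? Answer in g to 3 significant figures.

[OCl⁻]/[HOCl] = 10^(pH − pKa) = 10^(7.73 − 7.6) = 1.349; fraction as HOCl = 1/(1 + 1.349) = 0.4257.
Free chlorine required for 2.75 ppm HOCl: 2.75 / 0.4257 = 6.46 ppm.
FC to add: 6.46 − 0.2 = 6.26 mg/L as Cl₂.
Cl₂ equivalent: 6.26 mg/L × 58,300 L = 364.9 g.
Product at 69.1% available Cl: 364.9 / 0.691 = 528.1 g.

528 g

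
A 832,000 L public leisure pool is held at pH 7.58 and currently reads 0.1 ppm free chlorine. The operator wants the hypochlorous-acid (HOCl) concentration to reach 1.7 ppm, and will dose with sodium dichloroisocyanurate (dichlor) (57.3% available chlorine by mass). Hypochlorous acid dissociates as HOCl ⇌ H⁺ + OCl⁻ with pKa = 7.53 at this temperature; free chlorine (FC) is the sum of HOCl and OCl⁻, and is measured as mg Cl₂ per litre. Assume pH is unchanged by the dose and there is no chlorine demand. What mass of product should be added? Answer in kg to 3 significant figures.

5.09 kg

[OCl⁻]/[HOCl] = 10^(pH − pKa) = 10^(7.58 − 7.53) = 1.122; fraction as HOCl = 1/(1 + 1.122) = 0.4712.
Free chlorine required for 1.7 ppm HOCl: 1.7 / 0.4712 = 3.607 ppm.
FC to add: 3.607 − 0.1 = 3.507 mg/L as Cl₂.
Cl₂ equivalent: 3.507 mg/L × 832,000 L = 2918 g.
Product at 57.3% available Cl: 2918 / 0.573 = 5093 g.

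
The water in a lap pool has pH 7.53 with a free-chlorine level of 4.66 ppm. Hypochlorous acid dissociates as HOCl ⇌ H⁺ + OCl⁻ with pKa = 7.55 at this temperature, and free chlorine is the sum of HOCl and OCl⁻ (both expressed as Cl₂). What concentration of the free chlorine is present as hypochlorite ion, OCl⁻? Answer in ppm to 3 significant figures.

[OCl⁻]/[HOCl] = 10^(pH − pKa) = 10^(7.53 − 7.55) = 10^-0.02 = 0.955.
Fraction as HOCl = 1 / (1 + 0.955) = 0.5115.
OCl⁻ = (1 − 0.5115) × 4.66 ppm = 2.276 ppm.

2.28 ppm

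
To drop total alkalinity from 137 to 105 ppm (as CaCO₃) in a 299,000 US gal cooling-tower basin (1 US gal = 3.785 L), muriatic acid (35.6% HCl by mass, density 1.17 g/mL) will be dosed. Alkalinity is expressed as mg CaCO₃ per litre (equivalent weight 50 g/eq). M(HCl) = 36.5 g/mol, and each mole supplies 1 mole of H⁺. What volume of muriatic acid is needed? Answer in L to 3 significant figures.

63.5 L

Volume: 299,000 US gal × 3.785 L/gal = 1,131,715 L.
Alkalinity to neutralize: (137 − 105) = 32 mg/L as CaCO₃ × 1,131,715 L = 36,210 g as CaCO₃.
Equivalents of H⁺ required: 36,210 ÷ 50 g/eq = 724.3 eq = 724.3 mol HCl.
Mass of HCl: 724.3 × 36.5 = 26,440 g.
Mass of 35.6% solution: 26,440 / 0.356 = 74,260 g.
Volume: 74,260 g ÷ 1.17 g/mL = 63,470 mL.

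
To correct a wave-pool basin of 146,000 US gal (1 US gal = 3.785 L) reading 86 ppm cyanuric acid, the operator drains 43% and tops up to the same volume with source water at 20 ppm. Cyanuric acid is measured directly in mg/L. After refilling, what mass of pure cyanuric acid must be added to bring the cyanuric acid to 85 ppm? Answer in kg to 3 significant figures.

Volume: 146,000 US gal × 3.785 L/gal = 552,610 L.
After draining 43% and refilling: 86 × 0.57 + 20 × 0.43 = 57.62 ppm.
Deficit to target: 85 − 57.62 = 27.38 mg/L.
Mass: 27.38 mg/L × 552,610 L = 15,130 g cyanuric acid.

15.1 kg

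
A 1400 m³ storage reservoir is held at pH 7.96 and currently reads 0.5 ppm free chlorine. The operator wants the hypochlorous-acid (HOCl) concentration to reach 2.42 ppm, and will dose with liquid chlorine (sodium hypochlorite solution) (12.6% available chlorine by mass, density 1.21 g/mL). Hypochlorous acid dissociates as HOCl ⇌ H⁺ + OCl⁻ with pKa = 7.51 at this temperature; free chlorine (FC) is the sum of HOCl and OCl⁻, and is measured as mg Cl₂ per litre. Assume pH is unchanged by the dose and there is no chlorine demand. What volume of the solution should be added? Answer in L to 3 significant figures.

Volume: 1400 m³ = 1,400,000 L.
[OCl⁻]/[HOCl] = 10^(pH − pKa) = 10^(7.96 − 7.51) = 2.818; fraction as HOCl = 1/(1 + 2.818) = 0.2619.
Free chlorine required for 2.42 ppm HOCl: 2.42 / 0.2619 = 9.24 ppm.
FC to add: 9.24 − 0.5 = 8.74 mg/L as Cl₂.
Cl₂ equivalent: 8.74 mg/L × 1,400,000 L = 12,240 g.
Product at 12.6% available Cl: 12,240 / 0.126 = 97,120 g.
Volume: 97,120 g ÷ 1.21 g/mL = 80,260 mL.

80.3 L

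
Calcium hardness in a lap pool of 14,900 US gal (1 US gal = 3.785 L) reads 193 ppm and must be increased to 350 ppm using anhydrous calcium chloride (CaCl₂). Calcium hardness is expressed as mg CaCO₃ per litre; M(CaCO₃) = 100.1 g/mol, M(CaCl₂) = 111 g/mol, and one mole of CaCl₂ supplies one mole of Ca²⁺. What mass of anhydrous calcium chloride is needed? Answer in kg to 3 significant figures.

Volume: 14,900 US gal × 3.785 L/gal = 56,396 L.
Hardness to add: (350 − 193) = 157 mg/L as CaCO₃ × 56,396 L = 8854 g as CaCO₃.
Moles of Ca²⁺ (1 mol Ca²⁺ ≡ 1 mol CaCO₃): 8854 / 100.1 g/mol = 88.45 mol.
Mass of CaCl₂: 88.45 × 111 = 9818 g.

9.82 kg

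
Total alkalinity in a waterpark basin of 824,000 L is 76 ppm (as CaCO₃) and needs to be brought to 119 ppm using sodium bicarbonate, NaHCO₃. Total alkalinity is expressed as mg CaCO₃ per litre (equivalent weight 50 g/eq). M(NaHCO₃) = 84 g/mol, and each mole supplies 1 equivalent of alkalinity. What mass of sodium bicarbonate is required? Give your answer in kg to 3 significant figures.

59.5 kg

Alkalinity to add: (119 − 76) = 43 mg/L as CaCO₃ × 824,000 L = 35,430 g as CaCO₃.
Equivalents: 35,430 g ÷ 50 g/eq = 708.6 eq.
NaHCO₃ supplies 1 eq per mole → 708.6 mol.
Mass: 708.6 mol × 84 g/mol = 59,530 g.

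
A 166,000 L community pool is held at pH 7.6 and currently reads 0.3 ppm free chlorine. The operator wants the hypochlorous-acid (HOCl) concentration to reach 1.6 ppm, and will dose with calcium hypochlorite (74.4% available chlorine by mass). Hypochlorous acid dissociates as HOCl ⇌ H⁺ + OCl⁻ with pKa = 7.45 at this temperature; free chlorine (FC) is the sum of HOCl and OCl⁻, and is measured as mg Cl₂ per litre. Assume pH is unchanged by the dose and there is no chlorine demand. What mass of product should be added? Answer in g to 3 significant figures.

[OCl⁻]/[HOCl] = 10^(pH − pKa) = 10^(7.6 − 7.45) = 1.413; fraction as HOCl = 1/(1 + 1.413) = 0.4145.
Free chlorine required for 1.6 ppm HOCl: 1.6 / 0.4145 = 3.86 ppm.
FC to add: 3.86 − 0.3 = 3.56 mg/L as Cl₂.
Cl₂ equivalent: 3.56 mg/L × 166,000 L = 591 g.
Product at 74.4% available Cl: 591 / 0.744 = 794.3 g.

794 g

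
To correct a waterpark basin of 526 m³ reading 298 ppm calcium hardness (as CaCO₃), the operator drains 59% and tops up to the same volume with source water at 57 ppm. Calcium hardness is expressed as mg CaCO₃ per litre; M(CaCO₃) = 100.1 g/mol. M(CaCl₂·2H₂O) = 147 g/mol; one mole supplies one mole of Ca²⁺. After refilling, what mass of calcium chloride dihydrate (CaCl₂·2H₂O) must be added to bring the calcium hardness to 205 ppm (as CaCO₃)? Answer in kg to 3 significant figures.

Volume: 526 m³ = 526,000 L.
After draining 59% and refilling: 298 × 0.41 + 57 × 0.59 = 155.81 ppm.
Deficit to target: 205 − 155.81 = 49.19 mg/L.
As CaCO₃: 49.19 mg/L × 526,000 L = 25,870 g; ÷ 100.1 = 258.5 mol Ca²⁺.
Mass: 258.5 × 147 = 38,000 g.

38.0 kg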